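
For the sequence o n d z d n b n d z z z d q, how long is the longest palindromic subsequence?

One longest palindromic subsequence is dzdnbndzd (positions 3,4,5,6,7,8,9,12,13); it reads the same forward and backward, and the interval DP gives dp[1][14] = 9.

9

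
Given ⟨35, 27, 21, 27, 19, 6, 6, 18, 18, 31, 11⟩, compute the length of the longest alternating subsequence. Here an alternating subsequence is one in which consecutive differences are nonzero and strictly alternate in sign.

Track the best alternating length ending on an up-step vs a down-step at each position: up/down = 1/1, 1/2, 1/2, 3/2, 1/4, 1/4, 1/4, 5/4, 5/4, 5/2, 5/6.
The maximum over both is 6; one such subsequence is 35, 21, 27, 6, 18, 11.

6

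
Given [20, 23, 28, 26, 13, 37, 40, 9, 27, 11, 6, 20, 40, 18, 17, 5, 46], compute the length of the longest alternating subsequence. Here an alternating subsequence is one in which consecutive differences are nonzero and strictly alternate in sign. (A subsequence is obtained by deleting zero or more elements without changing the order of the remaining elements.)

10

Track the best alternating length ending on an up-step vs a down-step at each position: up/down = 1/1, 2/1, 2/1, 2/3, 1/3, 4/1, 4/1, 1/5, 6/5, 6/7, 1/7, 8/7, 8/1, 8/9, 8/9, 1/9, 10/1.
The maximum over both is 10; one such subsequence is 20, 28, 26, 37, 9, 27, 11, 20, 18, 46.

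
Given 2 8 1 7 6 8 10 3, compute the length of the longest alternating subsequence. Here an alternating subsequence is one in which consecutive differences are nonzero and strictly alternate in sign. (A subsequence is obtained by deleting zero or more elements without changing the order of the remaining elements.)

7

A longest alternating subsequence is 2, 8, 1, 7, 6, 8, 3 (positions 1,2,3,4,5,6,8); its 6 consecutive differences strictly alternate in sign, and length 7 is optimal.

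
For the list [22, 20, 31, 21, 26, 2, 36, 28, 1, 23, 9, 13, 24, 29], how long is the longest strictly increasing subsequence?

5

Scanning left to right, the best length ending at each element is: 22→1, 20→1, 31→2, 21→2, 26→3, 2→1, 36→4, 28→4, 1→1, 23→3, 9→2, 13→3, 24→4, 29→5.
So the longest increasing subsequence has length 5, e.g. 20, 21, 26, 28, 29.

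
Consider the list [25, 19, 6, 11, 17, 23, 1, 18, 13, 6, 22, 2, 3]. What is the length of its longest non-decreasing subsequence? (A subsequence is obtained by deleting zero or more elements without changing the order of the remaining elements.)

Let dp[i] be the longest non-decreasing subsequence ending at position i. Then dp = [1, 1, 1, 2, 3, 4, 1, 4, 3, 2, 5, 2, 3].
The maximum is 5; one witness is 6, 11, 17, 18, 22 at positions 3,4,5,8,11.

5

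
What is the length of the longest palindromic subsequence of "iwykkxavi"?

One longest palindromic subsequence is ikki (positions 1,4,5,9); it reads the same forward and backward, and the interval DP gives dp[1][9] = 4.

4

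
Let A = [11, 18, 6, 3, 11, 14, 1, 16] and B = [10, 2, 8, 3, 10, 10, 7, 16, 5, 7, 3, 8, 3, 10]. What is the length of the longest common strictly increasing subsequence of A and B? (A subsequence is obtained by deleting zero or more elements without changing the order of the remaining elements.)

2

For each value that appears in both, track the longest common increasing run ending there.
The best achievable length is 2; one witness is 3, 16 (A-positions 4,8, B-positions 4,8).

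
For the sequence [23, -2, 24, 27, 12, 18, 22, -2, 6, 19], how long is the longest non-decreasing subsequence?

Let dp[i] be the longest non-decreasing subsequence ending at position i. Then dp = [1, 1, 2, 3, 2, 3, 4, 2, 3, 4].
The maximum is 4; one witness is -2, 12, 18, 22 at positions 2,5,6,7.

4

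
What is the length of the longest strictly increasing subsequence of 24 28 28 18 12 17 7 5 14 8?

Let dp[i] be the longest increasing subsequence ending at position i. Then dp = [1, 2, 2, 1, 1, 2, 1, 1, 2, 2].
The maximum is 2; one witness is 24, 28 at positions 1,2.

2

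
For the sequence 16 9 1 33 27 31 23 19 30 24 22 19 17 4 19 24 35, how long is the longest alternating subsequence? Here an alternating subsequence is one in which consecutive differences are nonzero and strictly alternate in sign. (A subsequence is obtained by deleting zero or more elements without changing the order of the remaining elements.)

Track the best alternating length ending on an up-step vs a down-step at each position: up/down = 1/1, 1/2, 1/2, 3/1, 3/4, 5/4, 3/6, 3/6, 7/6, 7/8, 7/8, 3/8, 3/8, 3/8, 9/8, 9/8, 9/1.
The maximum over both is 9; one such subsequence is 16, 9, 33, 27, 31, 23, 30, 17, 19.

9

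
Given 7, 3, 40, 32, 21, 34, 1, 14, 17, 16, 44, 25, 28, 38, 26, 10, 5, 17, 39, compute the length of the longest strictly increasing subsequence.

Let dp[i] be the longest increasing subsequence ending at position i. Then dp = [1, 1, 2, 2, 2, 3, 1, 2, 3, 3, 4, 4, 5, 6, 5, 2, 2, 4, 7].
The maximum is 7; one witness is 7, 14, 17, 25, 28, 38, 39 at positions 1,8,9,12,13,14,19.

7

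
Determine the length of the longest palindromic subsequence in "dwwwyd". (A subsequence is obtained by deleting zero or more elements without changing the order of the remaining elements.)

One longest palindromic subsequence is dwwwd (positions 1,2,3,4,6); it reads the same forward and backward, and the interval DP gives dp[1][6] = 5.

5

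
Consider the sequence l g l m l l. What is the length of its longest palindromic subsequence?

Using dp[i][j] = 2 + dp[i+1][j−1] if the ends match, else max(dp[i+1][j], dp[i][j−1]):
dp[1][6] = 5. A witness is llmll at positions 1,3,4,5,6.

5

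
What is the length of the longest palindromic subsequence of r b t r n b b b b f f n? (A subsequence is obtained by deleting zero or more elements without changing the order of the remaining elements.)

One longest palindromic subsequence is nbbbbn (positions 5,6,7,8,9,12); it reads the same forward and backward, and the interval DP gives dp[1][12] = 6.

6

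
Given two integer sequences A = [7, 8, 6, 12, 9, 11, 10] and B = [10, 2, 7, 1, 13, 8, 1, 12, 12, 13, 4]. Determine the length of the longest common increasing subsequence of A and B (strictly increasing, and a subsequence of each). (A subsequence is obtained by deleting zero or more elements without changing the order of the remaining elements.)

For each value that appears in both, track the longest common increasing run ending there.
The best achievable length is 3; one witness is 7, 8, 12 (A-positions 1,2,4, B-positions 3,6,8).

3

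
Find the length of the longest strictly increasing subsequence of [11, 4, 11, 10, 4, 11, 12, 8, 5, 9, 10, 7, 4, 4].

4

One longest increasing subsequence is 4, 10, 11, 12 (positions 2,4,6,7), of length 4; no longer one exists.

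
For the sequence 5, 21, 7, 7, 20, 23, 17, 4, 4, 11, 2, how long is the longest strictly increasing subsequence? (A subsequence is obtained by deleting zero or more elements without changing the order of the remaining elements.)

One longest increasing subsequence is 5, 7, 20, 23 (positions 1,3,5,6), of length 4; no longer one exists.

4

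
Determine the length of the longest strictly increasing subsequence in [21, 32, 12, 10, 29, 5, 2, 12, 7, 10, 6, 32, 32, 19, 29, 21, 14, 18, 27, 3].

Let dp[i] be the longest increasing subsequence ending at position i. Then dp = [1, 2, 1, 1, 2, 1, 1, 2, 2, 3, 2, 4, 4, 4, 5, 5, 4, 5, 6, 2].
The maximum is 6; one witness is 5, 7, 10, 19, 21, 27 at positions 6,9,10,14,16,19.

6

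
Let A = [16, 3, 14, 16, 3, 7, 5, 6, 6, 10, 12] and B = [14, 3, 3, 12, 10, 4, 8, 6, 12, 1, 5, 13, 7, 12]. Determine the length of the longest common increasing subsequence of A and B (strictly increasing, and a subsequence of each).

3

A longest common strictly increasing subsequence is 3, 10, 12 (length 3); it appears in order in both A and B, and no longer such subsequence exists.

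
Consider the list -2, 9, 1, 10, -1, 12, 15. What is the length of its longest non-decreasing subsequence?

5

Scanning left to right, the best length ending at each element is: -2→1, 9→2, 1→2, 10→3, -1→2, 12→4, 15→5.
So the longest non-decreasing subsequence has length 5, e.g. -2, 9, 10, 12, 15.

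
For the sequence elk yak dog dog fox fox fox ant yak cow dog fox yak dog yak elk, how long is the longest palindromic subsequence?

Using dp[i][j] = 2 + dp[i+1][j−1] if the ends match, else max(dp[i+1][j], dp[i][j−1]):
dp[1][16] = 11. A witness is elk yak dog dog fox fox fox dog dog yak elk at positions 1,2,3,4,5,6,7,11,14,15,16.

11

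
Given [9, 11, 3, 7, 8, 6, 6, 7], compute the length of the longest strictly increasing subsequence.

3

One longest increasing subsequence is 3, 7, 8 (positions 3,4,5), of length 3; no longer one exists.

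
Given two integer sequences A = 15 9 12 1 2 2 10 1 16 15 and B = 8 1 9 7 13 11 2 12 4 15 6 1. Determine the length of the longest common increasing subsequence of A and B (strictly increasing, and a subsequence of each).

3

A longest common strictly increasing subsequence is 1, 2, 15 (length 3); it appears in order in both A and B, and no longer such subsequence exists.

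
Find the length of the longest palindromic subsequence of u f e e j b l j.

3

One longest palindromic subsequence is jlj (positions 5,7,8); it reads the same forward and backward, and the interval DP gives dp[1][8] = 3.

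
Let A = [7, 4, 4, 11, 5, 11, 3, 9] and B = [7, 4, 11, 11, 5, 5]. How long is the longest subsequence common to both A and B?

4

Backtracking the LCS table gives one alignment: 7 (A1,B1) → 4 (A2,B2) → 11 (A4,B4) → 5 (A5,B6).
So the longest common subsequence has length 4.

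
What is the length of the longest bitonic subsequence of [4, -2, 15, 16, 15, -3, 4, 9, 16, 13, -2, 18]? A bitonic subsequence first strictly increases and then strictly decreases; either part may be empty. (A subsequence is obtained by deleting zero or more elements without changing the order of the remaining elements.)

One longest bitonic subsequence is 4, 15, 16, 15, 13, -2 (positions 1,3,4,5,10,11): it rises to 16 then falls. Length 6 is optimal.

6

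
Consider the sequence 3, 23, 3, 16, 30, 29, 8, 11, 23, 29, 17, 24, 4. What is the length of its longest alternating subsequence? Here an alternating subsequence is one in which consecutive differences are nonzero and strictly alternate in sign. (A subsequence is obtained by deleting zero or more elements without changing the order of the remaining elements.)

A longest alternating subsequence is 3, 23, 3, 16, 8, 23, 17, 24, 4 (positions 1,2,3,4,7,9,11,12,13); its 8 consecutive differences strictly alternate in sign, and length 9 is optimal.

9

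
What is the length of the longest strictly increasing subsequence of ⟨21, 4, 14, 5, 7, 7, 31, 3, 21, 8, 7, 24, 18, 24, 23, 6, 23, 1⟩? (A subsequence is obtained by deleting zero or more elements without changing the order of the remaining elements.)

Scanning left to right, the best length ending at each element is: 21→1, 4→1, 14→2, 5→2, 7→3, 7→3, 31→4, 3→1, 21→4, 8→4, 7→3, 24→5, 18→5, 24→6, 23→6, 6→3, 23→6, 1→1.
So the longest increasing subsequence has length 6, e.g. 4, 5, 7, 8, 18, 24.

6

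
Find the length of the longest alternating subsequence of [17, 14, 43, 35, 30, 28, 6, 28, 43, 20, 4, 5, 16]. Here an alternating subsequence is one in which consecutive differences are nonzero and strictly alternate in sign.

A longest alternating subsequence is 17, 14, 43, 6, 28, 4, 5 (positions 1,2,3,7,8,11,12); its 6 consecutive differences strictly alternate in sign, and length 7 is optimal.

7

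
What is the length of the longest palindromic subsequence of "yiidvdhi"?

5

Using dp[i][j] = 2 + dp[i+1][j−1] if the ends match, else max(dp[i+1][j], dp[i][j−1]):
dp[1][8] = 5. A witness is idvdi at positions 2,4,5,6,8.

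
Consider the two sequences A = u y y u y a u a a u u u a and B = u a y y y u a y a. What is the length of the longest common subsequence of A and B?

Backtracking the LCS table gives one alignment: u (A1,B1) → y (A2,B3) → y (A3,B4) → y (A5,B5) → u (A7,B6) → a (A8,B7) → a (A13,B9).
So the longest common subsequence has length 7.

7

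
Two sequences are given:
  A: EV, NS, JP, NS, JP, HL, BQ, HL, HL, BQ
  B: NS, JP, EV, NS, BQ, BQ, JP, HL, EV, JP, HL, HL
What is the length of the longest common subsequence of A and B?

7

A longest common subsequence is NS, JP, NS, JP, HL, HL, HL (length 7); the LCS DP confirms no longer common subsequence exists.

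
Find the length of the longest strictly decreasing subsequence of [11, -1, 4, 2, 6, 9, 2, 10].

3

Scanning left to right, the best length ending at each element is: 11→1, -1→2, 4→2, 2→3, 6→2, 9→2, 2→3, 10→2.
So the longest decreasing subsequence has length 3, e.g. 11, 4, 2.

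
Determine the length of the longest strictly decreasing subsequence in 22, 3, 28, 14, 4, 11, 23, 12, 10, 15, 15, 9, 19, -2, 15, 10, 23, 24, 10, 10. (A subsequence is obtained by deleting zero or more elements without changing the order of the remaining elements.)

6

Let dp[i] be the longest decreasing subsequence ending at position i. Then dp = [1, 2, 1, 2, 3, 3, 2, 3, 4, 3, 3, 5, 3, 6, 4, 5, 2, 2, 5, 5].
The maximum is 6; one witness is 22, 14, 11, 10, 9, -2 at positions 1,4,6,9,12,14.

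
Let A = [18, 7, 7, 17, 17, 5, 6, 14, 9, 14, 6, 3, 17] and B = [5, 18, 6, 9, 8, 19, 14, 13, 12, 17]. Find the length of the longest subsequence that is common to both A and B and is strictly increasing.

A longest common strictly increasing subsequence is 5, 6, 9, 14, 17 (length 5); it appears in order in both A and B, and no longer such subsequence exists.

5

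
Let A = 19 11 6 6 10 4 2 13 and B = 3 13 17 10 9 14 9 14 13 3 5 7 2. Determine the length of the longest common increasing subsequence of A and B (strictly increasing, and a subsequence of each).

A longest common strictly increasing subsequence is 10, 13 (length 2); it appears in order in both A and B, and no longer such subsequence exists.

2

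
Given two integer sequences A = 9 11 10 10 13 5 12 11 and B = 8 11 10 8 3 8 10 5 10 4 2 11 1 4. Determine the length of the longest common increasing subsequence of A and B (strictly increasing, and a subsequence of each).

2

For each value that appears in both, track the longest common increasing run ending there.
The best achievable length is 2; one witness is 10, 11 (A-positions 3,8, B-positions 3,12).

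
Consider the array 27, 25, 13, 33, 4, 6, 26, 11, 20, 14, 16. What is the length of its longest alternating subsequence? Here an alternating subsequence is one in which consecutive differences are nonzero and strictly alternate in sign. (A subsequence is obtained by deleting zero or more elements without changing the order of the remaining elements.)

A longest alternating subsequence is 27, 25, 33, 4, 26, 11, 20, 14, 16 (positions 1,2,4,5,7,8,9,10,11); its 8 consecutive differences strictly alternate in sign, and length 9 is optimal.

9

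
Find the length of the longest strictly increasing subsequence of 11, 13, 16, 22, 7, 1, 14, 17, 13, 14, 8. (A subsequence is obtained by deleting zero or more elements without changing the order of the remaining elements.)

Let dp[i] be the longest increasing subsequence ending at position i. Then dp = [1, 2, 3, 4, 1, 1, 3, 4, 2, 3, 2].
The maximum is 4; one witness is 11, 13, 16, 22 at positions 1,2,3,4.

4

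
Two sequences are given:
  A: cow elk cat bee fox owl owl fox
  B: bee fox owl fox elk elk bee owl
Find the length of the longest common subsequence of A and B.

A longest common subsequence is bee, fox, owl, owl (length 4); the LCS DP confirms no longer common subsequence exists.

4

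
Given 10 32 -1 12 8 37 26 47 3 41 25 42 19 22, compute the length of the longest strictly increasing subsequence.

Let dp[i] be the longest increasing subsequence ending at position i. Then dp = [1, 2, 1, 2, 2, 3, 3, 4, 2, 4, 3, 5, 3, 4].
The maximum is 5; one witness is 10, 32, 37, 41, 42 at positions 1,2,6,10,12.

5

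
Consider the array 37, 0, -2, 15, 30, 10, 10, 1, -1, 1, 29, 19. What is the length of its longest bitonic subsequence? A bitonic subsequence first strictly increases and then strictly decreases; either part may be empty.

Let inc[i] be the LIS ending at i and dec[i] the longest strictly decreasing subsequence starting at i. inc = [1, 1, 1, 2, 3, 2, 2, 2, 2, 3, 4, 4], dec = [5, 2, 1, 4, 4, 3, 3, 2, 1, 1, 2, 1].
max_i inc[i]+dec[i]−1 = 6, with one witness 0, 15, 30, 10, 1, -1.

6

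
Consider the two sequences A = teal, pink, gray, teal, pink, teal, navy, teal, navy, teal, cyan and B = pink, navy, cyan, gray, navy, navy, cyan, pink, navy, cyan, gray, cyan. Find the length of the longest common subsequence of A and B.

5

A longest common subsequence is pink, gray, pink, navy, cyan (length 5); the LCS DP confirms no longer common subsequence exists.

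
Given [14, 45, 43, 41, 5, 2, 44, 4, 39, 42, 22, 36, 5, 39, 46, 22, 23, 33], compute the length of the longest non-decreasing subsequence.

6

One longest non-decreasing subsequence is 2, 4, 22, 36, 39, 46 (positions 6,8,11,12,14,15), of length 6; no longer one exists.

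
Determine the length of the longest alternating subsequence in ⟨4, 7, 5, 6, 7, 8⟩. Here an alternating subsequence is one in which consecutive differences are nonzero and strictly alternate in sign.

Track the best alternating length ending on an up-step vs a down-step at each position: up/down = 1/1, 2/1, 2/3, 4/3, 4/1, 4/1.
The maximum over both is 4; one such subsequence is 4, 7, 5, 6.

4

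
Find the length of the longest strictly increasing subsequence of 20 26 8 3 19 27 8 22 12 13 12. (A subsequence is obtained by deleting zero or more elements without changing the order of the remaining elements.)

One longest increasing subsequence is 3, 8, 12, 13 (positions 4,7,9,10), of length 4; no longer one exists.

4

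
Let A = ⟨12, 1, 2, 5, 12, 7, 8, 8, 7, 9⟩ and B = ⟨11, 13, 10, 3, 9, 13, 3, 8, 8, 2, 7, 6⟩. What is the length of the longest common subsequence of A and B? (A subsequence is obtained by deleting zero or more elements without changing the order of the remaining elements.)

3

Backtracking the LCS table gives one alignment: 8 (A7,B8) → 8 (A8,B9) → 7 (A9,B11).
So the longest common subsequence has length 3.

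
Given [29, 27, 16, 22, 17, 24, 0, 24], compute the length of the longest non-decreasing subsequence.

One longest non-decreasing subsequence is 16, 22, 24, 24 (positions 3,4,6,8), of length 4; no longer one exists.

4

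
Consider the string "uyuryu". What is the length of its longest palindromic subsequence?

5

Using dp[i][j] = 2 + dp[i+1][j−1] if the ends match, else max(dp[i+1][j], dp[i][j−1]):
dp[1][6] = 5. A witness is uyryu at positions 1,2,4,5,6.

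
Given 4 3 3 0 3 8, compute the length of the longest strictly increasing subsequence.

3

Scanning left to right, the best length ending at each element is: 4→1, 3→1, 3→1, 0→1, 3→2, 8→3.
So the longest increasing subsequence has length 3, e.g. 0, 3, 8.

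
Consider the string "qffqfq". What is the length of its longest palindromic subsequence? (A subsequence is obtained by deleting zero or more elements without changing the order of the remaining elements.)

5

Using dp[i][j] = 2 + dp[i+1][j−1] if the ends match, else max(dp[i+1][j], dp[i][j−1]):
dp[1][6] = 5. A witness is qfqfq at positions 1,2,4,5,6.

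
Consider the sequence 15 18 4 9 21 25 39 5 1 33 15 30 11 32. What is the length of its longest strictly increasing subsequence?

6

Let dp[i] be the longest increasing subsequence ending at position i. Then dp = [1, 2, 1, 2, 3, 4, 5, 2, 1, 5, 3, 5, 3, 6].
The maximum is 6; one witness is 15, 18, 21, 25, 30, 32 at positions 1,2,5,6,12,14.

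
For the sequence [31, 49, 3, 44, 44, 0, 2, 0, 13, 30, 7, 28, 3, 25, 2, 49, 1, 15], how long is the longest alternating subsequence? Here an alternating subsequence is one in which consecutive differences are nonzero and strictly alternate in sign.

Track the best alternating length ending on an up-step vs a down-step at each position: up/down = 1/1, 2/1, 1/3, 4/3, 4/3, 1/5, 6/5, 1/7, 8/5, 8/5, 8/9, 10/9, 8/11, 12/11, 8/13, 14/1, 8/15, 16/15.
The maximum over both is 16; one such subsequence is 31, 49, 3, 44, 0, 2, 0, 13, 7, 28, 3, 25, 2, 49, 1, 15.

16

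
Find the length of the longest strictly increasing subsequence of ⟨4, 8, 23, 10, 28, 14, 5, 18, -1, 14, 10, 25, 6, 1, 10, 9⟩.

6

One longest increasing subsequence is 4, 8, 10, 14, 18, 25 (positions 1,2,4,6,8,12), of length 6; no longer one exists.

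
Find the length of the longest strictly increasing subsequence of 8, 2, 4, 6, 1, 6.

3

One longest increasing subsequence is 2, 4, 6 (positions 2,3,4), of length 3; no longer one exists.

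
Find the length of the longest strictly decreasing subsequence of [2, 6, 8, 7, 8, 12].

One longest decreasing subsequence is 8, 7 (positions 3,4), of length 2; no longer one exists.

2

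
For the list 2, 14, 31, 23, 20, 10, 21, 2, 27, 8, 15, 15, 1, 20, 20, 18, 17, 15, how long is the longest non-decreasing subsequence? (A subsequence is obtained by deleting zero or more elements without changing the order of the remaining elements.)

7

Let dp[i] be the longest non-decreasing subsequence ending at position i. Then dp = [1, 2, 3, 3, 3, 2, 4, 2, 5, 3, 4, 5, 1, 6, 7, 6, 6, 6].
The maximum is 7; one witness is 2, 2, 8, 15, 15, 20, 20 at positions 1,8,10,11,12,14,15.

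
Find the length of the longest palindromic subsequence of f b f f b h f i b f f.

One longest palindromic subsequence is ffbibff (positions 1,3,5,8,9,10,11); it reads the same forward and backward, and the interval DP gives dp[1][11] = 7.

7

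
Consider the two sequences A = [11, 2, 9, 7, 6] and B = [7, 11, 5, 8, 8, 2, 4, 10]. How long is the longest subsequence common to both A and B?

A longest common subsequence is 11, 2 (length 2); the LCS DP confirms no longer common subsequence exists.

2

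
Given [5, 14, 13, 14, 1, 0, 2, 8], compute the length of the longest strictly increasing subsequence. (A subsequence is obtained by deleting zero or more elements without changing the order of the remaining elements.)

One longest increasing subsequence is 5, 13, 14 (positions 1,3,4), of length 3; no longer one exists.

3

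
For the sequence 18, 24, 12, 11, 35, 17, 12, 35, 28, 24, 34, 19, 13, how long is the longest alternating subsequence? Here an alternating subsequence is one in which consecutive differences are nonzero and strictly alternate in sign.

A longest alternating subsequence is 18, 24, 12, 35, 17, 35, 28, 34, 19 (positions 1,2,3,5,6,8,9,11,12); its 8 consecutive differences strictly alternate in sign, and length 9 is optimal.

9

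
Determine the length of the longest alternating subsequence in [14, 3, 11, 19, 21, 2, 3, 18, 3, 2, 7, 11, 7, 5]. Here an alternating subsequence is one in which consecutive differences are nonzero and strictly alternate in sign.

A longest alternating subsequence is 14, 3, 11, 2, 18, 3, 11, 7 (positions 1,2,3,6,8,9,12,13); its 7 consecutive differences strictly alternate in sign, and length 8 is optimal.

8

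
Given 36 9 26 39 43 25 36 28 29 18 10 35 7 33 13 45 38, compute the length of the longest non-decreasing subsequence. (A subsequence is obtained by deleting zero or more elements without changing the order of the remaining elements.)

Scanning left to right, the best length ending at each element is: 36→1, 9→1, 26→2, 39→3, 43→4, 25→2, 36→3, 28→3, 29→4, 18→2, 10→2, 35→5, 7→1, 33→5, 13→3, 45→6, 38→6.
So the longest non-decreasing subsequence has length 6, e.g. 9, 26, 28, 29, 35, 45.

6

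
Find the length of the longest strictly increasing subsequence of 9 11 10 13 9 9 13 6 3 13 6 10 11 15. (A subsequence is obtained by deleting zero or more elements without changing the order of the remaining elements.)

5

Let dp[i] be the longest increasing subsequence ending at position i. Then dp = [1, 2, 2, 3, 1, 1, 3, 1, 1, 3, 2, 3, 4, 5].
The maximum is 5; one witness is 3, 6, 10, 11, 15 at positions 9,11,12,13,14.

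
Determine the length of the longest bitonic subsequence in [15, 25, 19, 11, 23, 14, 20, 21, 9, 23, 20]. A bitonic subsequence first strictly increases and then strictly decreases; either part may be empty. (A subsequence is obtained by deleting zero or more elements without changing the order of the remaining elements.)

6

One longest bitonic subsequence is 15, 19, 20, 21, 23, 20 (positions 1,3,7,8,10,11): it rises to 23 then falls. Length 6 is optimal.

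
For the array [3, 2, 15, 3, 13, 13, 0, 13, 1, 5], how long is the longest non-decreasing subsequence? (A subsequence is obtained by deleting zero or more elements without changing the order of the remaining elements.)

5

Scanning left to right, the best length ending at each element is: 3→1, 2→1, 15→2, 3→2, 13→3, 13→4, 0→1, 13→5, 1→2, 5→3.
So the longest non-decreasing subsequence has length 5, e.g. 3, 3, 13, 13, 13.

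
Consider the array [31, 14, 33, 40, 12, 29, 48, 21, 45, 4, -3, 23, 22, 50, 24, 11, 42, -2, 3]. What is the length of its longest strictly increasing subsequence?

5

One longest increasing subsequence is 31, 33, 40, 48, 50 (positions 1,3,4,7,14), of length 5; no longer one exists.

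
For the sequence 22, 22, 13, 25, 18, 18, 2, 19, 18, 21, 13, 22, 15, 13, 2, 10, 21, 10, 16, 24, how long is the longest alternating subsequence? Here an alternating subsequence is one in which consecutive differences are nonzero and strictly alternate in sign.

13

A longest alternating subsequence is 22, 13, 25, 18, 19, 18, 21, 13, 22, 15, 21, 10, 16 (positions 1,3,4,5,8,9,10,11,12,13,17,18,19); its 12 consecutive differences strictly alternate in sign, and length 13 is optimal.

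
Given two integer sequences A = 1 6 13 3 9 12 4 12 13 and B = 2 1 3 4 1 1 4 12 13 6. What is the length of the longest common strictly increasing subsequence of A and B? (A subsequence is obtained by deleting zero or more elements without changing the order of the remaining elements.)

For each value that appears in both, track the longest common increasing run ending there.
The best achievable length is 5; one witness is 1, 3, 4, 12, 13 (A-positions 1,4,7,8,9, B-positions 2,3,4,8,9).

5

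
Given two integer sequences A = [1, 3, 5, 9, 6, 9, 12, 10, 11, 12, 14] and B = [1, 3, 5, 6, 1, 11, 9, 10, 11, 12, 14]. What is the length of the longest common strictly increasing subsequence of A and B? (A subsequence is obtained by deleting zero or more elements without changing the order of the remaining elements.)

9

For each value that appears in both, track the longest common increasing run ending there.
The best achievable length is 9; one witness is 1, 3, 5, 6, 9, 10, 11, 12, 14 (A-positions 1,2,3,5,6,8,9,10,11, B-positions 1,2,3,4,7,8,9,10,11).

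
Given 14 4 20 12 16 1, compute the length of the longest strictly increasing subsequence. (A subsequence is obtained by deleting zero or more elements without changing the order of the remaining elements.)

Scanning left to right, the best length ending at each element is: 14→1, 4→1, 20→2, 12→2, 16→3, 1→1.
So the longest increasing subsequence has length 3, e.g. 4, 12, 16.

3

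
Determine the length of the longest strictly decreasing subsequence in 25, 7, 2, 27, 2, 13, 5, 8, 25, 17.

Scanning left to right, the best length ending at each element is: 25→1, 7→2, 2→3, 27→1, 2→3, 13→2, 5→3, 8→3, 25→2, 17→3.
So the longest decreasing subsequence has length 3, e.g. 25, 7, 2.

3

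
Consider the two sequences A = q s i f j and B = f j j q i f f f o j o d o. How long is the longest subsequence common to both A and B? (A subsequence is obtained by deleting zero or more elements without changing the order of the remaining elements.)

A longest common subsequence is qifj (length 4); the LCS DP confirms no longer common subsequence exists.

4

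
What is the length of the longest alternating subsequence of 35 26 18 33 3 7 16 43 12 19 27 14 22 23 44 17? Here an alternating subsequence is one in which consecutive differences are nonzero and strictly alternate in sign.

10

A longest alternating subsequence is 35, 26, 33, 3, 16, 12, 19, 14, 22, 17 (positions 1,2,4,5,7,9,10,12,13,16); its 9 consecutive differences strictly alternate in sign, and length 10 is optimal.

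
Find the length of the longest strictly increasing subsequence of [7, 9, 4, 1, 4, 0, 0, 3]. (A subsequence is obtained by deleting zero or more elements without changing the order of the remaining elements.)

2

Scanning left to right, the best length ending at each element is: 7→1, 9→2, 4→1, 1→1, 4→2, 0→1, 0→1, 3→2.
So the longest increasing subsequence has length 2, e.g. 7, 9.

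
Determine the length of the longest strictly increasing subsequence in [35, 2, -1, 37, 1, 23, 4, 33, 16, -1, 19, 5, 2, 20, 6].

Scanning left to right, the best length ending at each element is: 35→1, 2→1, -1→1, 37→2, 1→2, 23→3, 4→3, 33→4, 16→4, -1→1, 19→5, 5→4, 2→3, 20→6, 6→5.
So the longest increasing subsequence has length 6, e.g. -1, 1, 4, 16, 19, 20.

6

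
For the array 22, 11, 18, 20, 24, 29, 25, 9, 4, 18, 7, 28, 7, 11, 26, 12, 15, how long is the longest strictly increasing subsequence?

6

Let dp[i] be the longest increasing subsequence ending at position i. Then dp = [1, 1, 2, 3, 4, 5, 5, 1, 1, 2, 2, 6, 2, 3, 6, 4, 5].
The maximum is 6; one witness is 11, 18, 20, 24, 25, 28 at positions 2,3,4,5,7,12.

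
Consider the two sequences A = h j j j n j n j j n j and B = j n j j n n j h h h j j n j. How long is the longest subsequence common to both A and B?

Backtracking the LCS table gives one alignment: j (A2,B1) → j (A3,B3) → j (A4,B4) → n (A5,B6) → j (A6,B7) → j (A8,B11) → j (A9,B12) → n (A10,B13) → j (A11,B14).
So the longest common subsequence has length 9.

9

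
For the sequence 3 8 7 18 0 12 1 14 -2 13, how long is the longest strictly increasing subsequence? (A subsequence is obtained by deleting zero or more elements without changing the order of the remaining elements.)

4

Scanning left to right, the best length ending at each element is: 3→1, 8→2, 7→2, 18→3, 0→1, 12→3, 1→2, 14→4, -2→1, 13→4.
So the longest increasing subsequence has length 4, e.g. 3, 8, 12, 14.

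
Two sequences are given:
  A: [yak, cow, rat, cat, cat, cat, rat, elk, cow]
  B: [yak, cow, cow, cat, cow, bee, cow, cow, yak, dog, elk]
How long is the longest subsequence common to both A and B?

A longest common subsequence is yak, cow, cat, elk (length 4); the LCS DP confirms no longer common subsequence exists.

4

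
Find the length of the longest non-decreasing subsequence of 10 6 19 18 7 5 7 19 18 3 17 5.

One longest non-decreasing subsequence is 6, 7, 7, 19 (positions 2,5,7,8), of length 4; no longer one exists.

4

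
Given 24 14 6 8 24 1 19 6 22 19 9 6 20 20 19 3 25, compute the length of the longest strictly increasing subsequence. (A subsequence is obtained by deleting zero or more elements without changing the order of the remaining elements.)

5

Scanning left to right, the best length ending at each element is: 24→1, 14→1, 6→1, 8→2, 24→3, 1→1, 19→3, 6→2, 22→4, 19→3, 9→3, 6→2, 20→4, 20→4, 19→4, 3→2, 25→5.
So the longest increasing subsequence has length 5, e.g. 6, 8, 19, 22, 25.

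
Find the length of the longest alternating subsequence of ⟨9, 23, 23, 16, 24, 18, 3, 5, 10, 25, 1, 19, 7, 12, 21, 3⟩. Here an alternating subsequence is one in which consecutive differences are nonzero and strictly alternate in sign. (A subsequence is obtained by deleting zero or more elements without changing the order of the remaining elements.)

Track the best alternating length ending on an up-step vs a down-step at each position: up/down = 1/1, 2/1, 2/1, 2/3, 4/1, 4/5, 1/5, 6/5, 6/5, 6/1, 1/7, 8/7, 8/9, 10/9, 10/7, 8/11.
The maximum over both is 11; one such subsequence is 9, 23, 16, 24, 3, 5, 1, 19, 7, 12, 3.

11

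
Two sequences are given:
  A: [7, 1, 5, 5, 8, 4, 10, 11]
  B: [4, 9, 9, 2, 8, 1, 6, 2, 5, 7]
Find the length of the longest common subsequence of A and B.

2

Backtracking the LCS table gives one alignment: 1 (A2,B6) → 5 (A3,B9).
So the longest common subsequence has length 2.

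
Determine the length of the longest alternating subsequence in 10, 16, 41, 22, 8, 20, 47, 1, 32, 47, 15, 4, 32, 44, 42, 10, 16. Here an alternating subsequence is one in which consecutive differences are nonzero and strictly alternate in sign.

10

A longest alternating subsequence is 10, 16, 8, 20, 1, 32, 15, 32, 10, 16 (positions 1,2,5,6,8,9,11,13,16,17); its 9 consecutive differences strictly alternate in sign, and length 10 is optimal.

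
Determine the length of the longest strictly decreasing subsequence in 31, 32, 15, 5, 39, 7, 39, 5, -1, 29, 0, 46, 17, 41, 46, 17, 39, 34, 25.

5

Scanning left to right, the best length ending at each element is: 31→1, 32→1, 15→2, 5→3, 39→1, 7→3, 39→1, 5→4, -1→5, 29→2, 0→5, 46→1, 17→3, 41→2, 46→1, 17→3, 39→3, 34→4, 25→5.
So the longest decreasing subsequence has length 5, e.g. 31, 15, 7, 5, -1.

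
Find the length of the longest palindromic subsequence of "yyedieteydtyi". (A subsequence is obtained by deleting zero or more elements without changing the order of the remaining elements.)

One longest palindromic subsequence is ydetedy (positions 2,4,6,7,8,10,12); it reads the same forward and backward, and the interval DP gives dp[1][13] = 7.

7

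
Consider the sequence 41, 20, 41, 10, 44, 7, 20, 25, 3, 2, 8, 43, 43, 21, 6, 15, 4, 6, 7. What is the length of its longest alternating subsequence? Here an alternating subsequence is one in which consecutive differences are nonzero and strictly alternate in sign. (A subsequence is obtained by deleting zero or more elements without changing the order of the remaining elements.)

A longest alternating subsequence is 41, 20, 41, 10, 44, 7, 20, 3, 8, 6, 15, 4, 6 (positions 1,2,3,4,5,6,7,9,11,15,16,17,18); its 12 consecutive differences strictly alternate in sign, and length 13 is optimal.

13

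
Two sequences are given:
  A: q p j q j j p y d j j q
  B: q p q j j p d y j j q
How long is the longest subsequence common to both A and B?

10

A longest common subsequence is qpqjjpyjjq (length 10); the LCS DP confirms no longer common subsequence exists.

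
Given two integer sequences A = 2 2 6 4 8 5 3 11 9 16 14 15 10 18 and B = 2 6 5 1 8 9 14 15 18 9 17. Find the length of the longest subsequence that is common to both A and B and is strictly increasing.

A longest common strictly increasing subsequence is 2, 6, 8, 9, 14, 15, 18 (length 7); it appears in order in both A and B, and no longer such subsequence exists.

7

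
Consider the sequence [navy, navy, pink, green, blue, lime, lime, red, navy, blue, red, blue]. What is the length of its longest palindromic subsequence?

Using dp[i][j] = 2 + dp[i+1][j−1] if the ends match, else max(dp[i+1][j], dp[i][j−1]):
dp[1][12] = 5. A witness is blue red blue red blue at positions 5,8,10,11,12.

5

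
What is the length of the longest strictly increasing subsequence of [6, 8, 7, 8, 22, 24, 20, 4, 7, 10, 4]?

Let dp[i] be the longest increasing subsequence ending at position i. Then dp = [1, 2, 2, 3, 4, 5, 4, 1, 2, 4, 1].
The maximum is 5; one witness is 6, 7, 8, 22, 24 at positions 1,3,4,5,6.

5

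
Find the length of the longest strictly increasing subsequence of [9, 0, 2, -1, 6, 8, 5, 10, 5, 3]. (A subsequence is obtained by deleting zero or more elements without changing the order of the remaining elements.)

5

One longest increasing subsequence is 0, 2, 6, 8, 10 (positions 2,3,5,6,8), of length 5; no longer one exists.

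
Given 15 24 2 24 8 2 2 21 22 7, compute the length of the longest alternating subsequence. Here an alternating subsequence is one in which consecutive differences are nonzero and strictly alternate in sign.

7

Track the best alternating length ending on an up-step vs a down-step at each position: up/down = 1/1, 2/1, 1/3, 4/1, 4/5, 1/5, 1/5, 6/5, 6/5, 6/7.
The maximum over both is 7; one such subsequence is 15, 24, 2, 24, 8, 21, 7.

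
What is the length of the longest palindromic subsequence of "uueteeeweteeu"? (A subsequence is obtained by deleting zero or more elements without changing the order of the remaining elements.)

10

Using dp[i][j] = 2 + dp[i+1][j−1] if the ends match, else max(dp[i+1][j], dp[i][j−1]):
dp[1][13] = 10. A witness is ueteeeeteu at positions 1,3,4,5,6,7,9,10,12,13.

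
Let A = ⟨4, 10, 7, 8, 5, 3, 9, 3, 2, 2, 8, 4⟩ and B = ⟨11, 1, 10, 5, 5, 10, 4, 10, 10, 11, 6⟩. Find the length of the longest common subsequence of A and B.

3

A longest common subsequence is 10, 5, 4 (length 3); the LCS DP confirms no longer common subsequence exists.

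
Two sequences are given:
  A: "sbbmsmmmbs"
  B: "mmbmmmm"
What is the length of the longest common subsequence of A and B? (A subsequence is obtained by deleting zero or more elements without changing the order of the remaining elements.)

5

A longest common subsequence is bmmmm (length 5); the LCS DP confirms no longer common subsequence exists.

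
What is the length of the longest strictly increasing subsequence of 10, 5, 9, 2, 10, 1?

Scanning left to right, the best length ending at each element is: 10→1, 5→1, 9→2, 2→1, 10→3, 1→1.
So the longest increasing subsequence has length 3, e.g. 5, 9, 10.

3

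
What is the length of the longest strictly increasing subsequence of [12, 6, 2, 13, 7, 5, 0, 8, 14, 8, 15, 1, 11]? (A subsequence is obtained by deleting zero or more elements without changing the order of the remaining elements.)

One longest increasing subsequence is 6, 7, 8, 14, 15 (positions 2,5,8,9,11), of length 5; no longer one exists.

5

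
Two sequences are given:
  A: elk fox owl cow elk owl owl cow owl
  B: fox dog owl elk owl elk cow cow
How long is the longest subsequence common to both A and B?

5

A longest common subsequence is fox, owl, elk, owl, cow (length 5); the LCS DP confirms no longer common subsequence exists.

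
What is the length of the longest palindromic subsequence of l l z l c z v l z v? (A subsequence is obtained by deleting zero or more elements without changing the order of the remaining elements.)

Using dp[i][j] = 2 + dp[i+1][j−1] if the ends match, else max(dp[i+1][j], dp[i][j−1]):
dp[1][10] = 5. A witness is zlvlz at positions 3,4,7,8,9.

5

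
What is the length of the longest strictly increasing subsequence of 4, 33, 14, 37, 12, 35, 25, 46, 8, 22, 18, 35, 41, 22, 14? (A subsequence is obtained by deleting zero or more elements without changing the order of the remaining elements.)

5

One longest increasing subsequence is 4, 14, 25, 35, 41 (positions 1,3,7,12,13), of length 5; no longer one exists.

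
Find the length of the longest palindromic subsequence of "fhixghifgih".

Using dp[i][j] = 2 + dp[i+1][j−1] if the ends match, else max(dp[i+1][j], dp[i][j−1]):
dp[1][11] = 7. A witness is higfgih at positions 2,3,5,8,9,10,11.

7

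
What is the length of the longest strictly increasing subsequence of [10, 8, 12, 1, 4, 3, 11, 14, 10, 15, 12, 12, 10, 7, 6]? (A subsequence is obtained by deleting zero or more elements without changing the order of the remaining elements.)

Let dp[i] be the longest increasing subsequence ending at position i. Then dp = [1, 1, 2, 1, 2, 2, 3, 4, 3, 5, 4, 4, 3, 3, 3].
The maximum is 5; one witness is 1, 4, 11, 14, 15 at positions 4,5,7,8,10.

5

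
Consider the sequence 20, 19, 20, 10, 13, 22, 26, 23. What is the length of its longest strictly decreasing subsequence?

3

Scanning left to right, the best length ending at each element is: 20→1, 19→2, 20→1, 10→3, 13→3, 22→1, 26→1, 23→2.
So the longest decreasing subsequence has length 3, e.g. 20, 19, 10.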